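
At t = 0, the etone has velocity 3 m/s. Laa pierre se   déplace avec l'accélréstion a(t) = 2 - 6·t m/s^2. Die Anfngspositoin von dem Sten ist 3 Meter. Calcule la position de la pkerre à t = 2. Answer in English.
We must find the antiderivative of our acceleration equation a(t) = 2 - 6·t 2 times. Integrating acceleration and using the initial condition v(0) = 3, we get v(t) = -3·t^2 + 2·t + 3. The integral of velocity, with x(0) = 3, gives position: x(t) = -t^3 + t^2 + 3·t + 3. Using x(t) = -t^3 + t^2 + 3·t + 3 and substituting t = 2, we find x = 5.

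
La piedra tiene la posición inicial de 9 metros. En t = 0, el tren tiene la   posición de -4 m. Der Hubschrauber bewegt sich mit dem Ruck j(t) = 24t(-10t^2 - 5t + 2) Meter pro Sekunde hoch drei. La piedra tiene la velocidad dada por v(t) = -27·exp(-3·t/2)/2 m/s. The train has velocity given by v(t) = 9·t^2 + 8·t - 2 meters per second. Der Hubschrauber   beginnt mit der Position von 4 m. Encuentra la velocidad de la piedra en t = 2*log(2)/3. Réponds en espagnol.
Usando v(t) = -27·exp(-3·t/2)/2 y sustituyendo t = 2*log(2)/3, encontramos v = -27/4.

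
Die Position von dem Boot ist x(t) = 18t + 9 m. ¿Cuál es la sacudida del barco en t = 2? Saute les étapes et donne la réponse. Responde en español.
La sacudida en t = 2 es j = 0.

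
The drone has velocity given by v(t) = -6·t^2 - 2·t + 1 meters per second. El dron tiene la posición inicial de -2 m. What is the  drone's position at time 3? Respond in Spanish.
Para resolver esto, necesitamos tomar 1 antiderivada de nuestra ecuación de la velocidad v(t) = -6·t^2 - 2·t + 1. La integral de la velocidad es la posición. Usando x(0) = -2, obtenemos x(t) = -2·t^3 - t^2 + t - 2. De la ecuación de la posición x(t) = -2·t^3 - t^2 + t - 2, sustituimos t = 3 para obtener x = -62.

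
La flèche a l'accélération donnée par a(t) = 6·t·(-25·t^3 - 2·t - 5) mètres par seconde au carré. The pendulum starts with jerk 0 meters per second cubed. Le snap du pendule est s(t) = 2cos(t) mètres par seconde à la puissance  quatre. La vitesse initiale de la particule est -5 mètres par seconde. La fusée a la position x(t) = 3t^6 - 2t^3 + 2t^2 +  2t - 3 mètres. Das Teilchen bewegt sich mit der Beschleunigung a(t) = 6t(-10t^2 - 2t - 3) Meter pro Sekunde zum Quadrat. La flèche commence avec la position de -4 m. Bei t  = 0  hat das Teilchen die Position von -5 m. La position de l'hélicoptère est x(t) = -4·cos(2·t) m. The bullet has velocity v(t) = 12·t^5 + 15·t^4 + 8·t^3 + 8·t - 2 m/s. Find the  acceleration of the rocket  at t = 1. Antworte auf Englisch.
We must differentiate our position equation x(t) = 3·t^6 - 2·t^3 + 2·t^2 + 2·t - 3 2 times. Taking d/dt of x(t), we find v(t) = 18·t^5 - 6·t^2 + 4·t + 2. Differentiating velocity, we get acceleration: a(t) = 90·t^4 - 12·t + 4. Using a(t) = 90·t^4 - 12·t + 4 and substituting t = 1, we find a = 82.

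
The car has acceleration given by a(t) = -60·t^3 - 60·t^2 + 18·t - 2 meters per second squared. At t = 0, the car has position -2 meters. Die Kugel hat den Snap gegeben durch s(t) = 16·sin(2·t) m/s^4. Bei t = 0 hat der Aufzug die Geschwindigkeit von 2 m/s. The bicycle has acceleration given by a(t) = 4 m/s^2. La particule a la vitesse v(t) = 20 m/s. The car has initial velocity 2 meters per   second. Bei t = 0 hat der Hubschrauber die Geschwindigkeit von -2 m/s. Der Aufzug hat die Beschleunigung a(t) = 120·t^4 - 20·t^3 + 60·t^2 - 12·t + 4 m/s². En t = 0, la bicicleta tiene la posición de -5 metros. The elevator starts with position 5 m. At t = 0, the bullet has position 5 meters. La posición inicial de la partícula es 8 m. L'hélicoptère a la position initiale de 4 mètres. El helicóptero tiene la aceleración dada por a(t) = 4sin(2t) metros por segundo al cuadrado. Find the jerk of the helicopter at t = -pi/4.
Starting from acceleration a(t) = 4·sin(2·t), we take 1 derivative. Differentiating acceleration, we get jerk: j(t) = 8·cos(2·t). Using j(t) = 8·cos(2·t) and substituting t = -pi/4, we find j = 0.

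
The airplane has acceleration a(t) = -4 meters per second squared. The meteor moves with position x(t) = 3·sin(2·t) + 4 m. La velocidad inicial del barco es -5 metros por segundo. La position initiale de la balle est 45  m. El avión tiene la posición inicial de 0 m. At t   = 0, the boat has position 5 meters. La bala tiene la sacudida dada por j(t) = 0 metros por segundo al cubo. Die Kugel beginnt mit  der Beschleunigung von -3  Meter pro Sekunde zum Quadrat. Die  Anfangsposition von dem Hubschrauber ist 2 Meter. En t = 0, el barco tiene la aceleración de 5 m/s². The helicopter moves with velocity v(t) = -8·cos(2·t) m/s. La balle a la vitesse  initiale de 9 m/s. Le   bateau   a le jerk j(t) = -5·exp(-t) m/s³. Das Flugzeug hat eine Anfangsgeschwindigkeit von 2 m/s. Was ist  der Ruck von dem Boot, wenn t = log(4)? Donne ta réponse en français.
En utilisant j(t) = -5·exp(-t) et en substituant t = log(4), nous trouvons j = -5/4.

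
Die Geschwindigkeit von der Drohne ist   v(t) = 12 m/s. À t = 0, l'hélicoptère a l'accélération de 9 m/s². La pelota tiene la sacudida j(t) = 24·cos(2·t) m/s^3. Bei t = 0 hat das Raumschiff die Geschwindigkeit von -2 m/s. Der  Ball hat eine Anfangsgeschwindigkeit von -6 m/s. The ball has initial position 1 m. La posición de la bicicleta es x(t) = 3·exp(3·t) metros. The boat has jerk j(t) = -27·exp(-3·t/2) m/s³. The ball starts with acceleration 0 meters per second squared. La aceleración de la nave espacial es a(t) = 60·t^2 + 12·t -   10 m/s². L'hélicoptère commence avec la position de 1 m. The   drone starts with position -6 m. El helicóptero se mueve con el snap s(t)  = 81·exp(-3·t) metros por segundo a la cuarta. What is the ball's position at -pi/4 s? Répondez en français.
En partant du jerk j(t) = 24·cos(2·t), nous prenons 3 intégrales. L'intégrale du jerk est l'accélération. En utilisant a(0) = 0, nous obtenons a(t) = 12·sin(2·t). En prenant ∫a(t)dt et en appliquant v(0) = -6, nous trouvons v(t) = -6·cos(2·t). En prenant ∫v(t)dt et en appliquant x(0) = 1, nous trouvons x(t) = 1 - 3·sin(2·t). Nous avons la position x(t) = 1 - 3·sin(2·t). En substituant t = -pi/4: x(-pi/4) = 4.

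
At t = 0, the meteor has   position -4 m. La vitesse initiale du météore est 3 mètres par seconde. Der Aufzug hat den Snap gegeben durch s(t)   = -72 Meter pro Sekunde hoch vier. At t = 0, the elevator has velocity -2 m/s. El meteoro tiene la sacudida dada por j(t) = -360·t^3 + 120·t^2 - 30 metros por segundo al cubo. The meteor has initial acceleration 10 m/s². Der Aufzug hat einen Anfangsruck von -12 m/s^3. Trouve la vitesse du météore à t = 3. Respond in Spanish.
Partiendo de la sacudida j(t) = -360·t^3 + 120·t^2 - 30, tomamos 2 antiderivadas. Tomando ∫j(t)dt y aplicando a(0) = 10, encontramos a(t) = -90·t^4 + 40·t^3 - 30·t + 10. Tomando ∫a(t)dt y aplicando v(0) = 3, encontramos v(t) = -18·t^5 + 10·t^4 - 15·t^2 + 10·t + 3. Tenemos la velocidad v(t) = -18·t^5 + 10·t^4 - 15·t^2 + 10·t + 3. Sustituyendo t = 3: v(3) = -3666.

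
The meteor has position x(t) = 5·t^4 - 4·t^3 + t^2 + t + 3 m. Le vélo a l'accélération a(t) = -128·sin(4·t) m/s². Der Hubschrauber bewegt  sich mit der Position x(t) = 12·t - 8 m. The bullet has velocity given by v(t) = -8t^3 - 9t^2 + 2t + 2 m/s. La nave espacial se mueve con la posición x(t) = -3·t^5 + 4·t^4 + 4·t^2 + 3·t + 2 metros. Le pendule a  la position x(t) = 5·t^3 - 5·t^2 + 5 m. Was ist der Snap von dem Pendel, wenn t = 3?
Um dies zu lösen, müssen wir 4 Ableitungen unserer Gleichung für die Position x(t) = 5·t^3 - 5·t^2 + 5 nehmen. Mit d/dt von x(t) finden wir v(t) = 15·t^2 - 10·t. Die Ableitung von der Geschwindigkeit ergibt die Beschleunigung: a(t) = 30·t - 10. Durch Ableiten von der Beschleunigung erhalten wir den Ruck: j(t) = 30. Mit d/dt von j(t) finden wir s(t) = 0. Wir haben den Snap s(t) = 0. Durch Einsetzen von t = 3: s(3) = 0.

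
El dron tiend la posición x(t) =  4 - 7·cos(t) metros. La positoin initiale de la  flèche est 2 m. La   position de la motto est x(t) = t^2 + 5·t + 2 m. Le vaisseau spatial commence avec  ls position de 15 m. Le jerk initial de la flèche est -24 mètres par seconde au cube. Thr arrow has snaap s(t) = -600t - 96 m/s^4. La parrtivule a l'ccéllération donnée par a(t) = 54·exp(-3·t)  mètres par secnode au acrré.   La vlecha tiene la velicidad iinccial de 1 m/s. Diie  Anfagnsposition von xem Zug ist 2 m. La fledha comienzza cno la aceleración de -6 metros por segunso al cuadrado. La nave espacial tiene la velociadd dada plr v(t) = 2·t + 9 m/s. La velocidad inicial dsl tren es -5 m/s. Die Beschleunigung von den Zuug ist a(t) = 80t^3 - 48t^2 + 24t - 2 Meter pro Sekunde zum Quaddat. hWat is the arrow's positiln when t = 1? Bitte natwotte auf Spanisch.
Para resolver esto, necesitamos tomar 4 antiderivadas de nuestra ecuación del snap s(t) = -600·t - 96. La antiderivada del snap es la sacudida. Usando j(0) = -24, obtenemos j(t) = -300·t^2 - 96·t - 24. Tomando ∫j(t)dt y aplicando a(0) = -6, encontramos a(t) = -100·t^3 - 48·t^2 - 24·t - 6. La integral de la aceleración, con v(0) = 1, da la velocidad: v(t) = -25·t^4 - 16·t^3 - 12·t^2 - 6·t + 1. Tomando ∫v(t)dt y aplicando x(0) = 2, encontramos x(t) = -5·t^5 - 4·t^4 - 4·t^3 - 3·t^2 + t + 2. Tenemos la posición x(t) = -5·t^5 - 4·t^4 - 4·t^3 - 3·t^2 + t + 2. Sustituyendo t = 1: x(1) = -13.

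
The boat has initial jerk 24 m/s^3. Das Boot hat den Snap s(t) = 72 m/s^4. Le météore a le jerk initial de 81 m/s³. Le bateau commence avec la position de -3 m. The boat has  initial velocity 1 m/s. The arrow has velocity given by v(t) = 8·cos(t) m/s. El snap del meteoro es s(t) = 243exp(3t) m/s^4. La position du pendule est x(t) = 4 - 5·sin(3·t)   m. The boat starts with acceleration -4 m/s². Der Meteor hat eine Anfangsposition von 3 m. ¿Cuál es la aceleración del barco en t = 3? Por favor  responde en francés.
Pour résoudre ceci, nous devons prendre 2 primitives de notre équation du snap s(t) = 72. L'intégrale du snap est le jerk. En utilisant j(0) = 24, nous obtenons j(t) = 72·t + 24. L'intégrale du jerk est l'accélération. En utilisant a(0) = -4, nous obtenons a(t) = 36·t^2 + 24·t - 4. De l'équation de l'accélération a(t) = 36·t^2 + 24·t - 4, nous substituons t = 3 pour obtenir a = 392.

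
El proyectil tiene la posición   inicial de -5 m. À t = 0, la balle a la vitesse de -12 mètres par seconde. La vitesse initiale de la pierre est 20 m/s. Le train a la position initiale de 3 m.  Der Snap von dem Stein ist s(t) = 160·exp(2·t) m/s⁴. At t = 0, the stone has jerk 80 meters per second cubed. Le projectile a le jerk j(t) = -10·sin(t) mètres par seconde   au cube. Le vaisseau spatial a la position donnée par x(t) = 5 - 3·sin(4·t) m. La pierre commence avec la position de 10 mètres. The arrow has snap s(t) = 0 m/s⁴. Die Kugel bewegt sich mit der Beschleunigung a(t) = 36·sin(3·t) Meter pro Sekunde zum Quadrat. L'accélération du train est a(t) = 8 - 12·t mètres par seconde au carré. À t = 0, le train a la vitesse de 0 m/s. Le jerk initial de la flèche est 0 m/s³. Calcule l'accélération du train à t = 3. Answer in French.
Nous avons l'accélération a(t) = 8 - 12·t. En substituant t = 3: a(3) = -28.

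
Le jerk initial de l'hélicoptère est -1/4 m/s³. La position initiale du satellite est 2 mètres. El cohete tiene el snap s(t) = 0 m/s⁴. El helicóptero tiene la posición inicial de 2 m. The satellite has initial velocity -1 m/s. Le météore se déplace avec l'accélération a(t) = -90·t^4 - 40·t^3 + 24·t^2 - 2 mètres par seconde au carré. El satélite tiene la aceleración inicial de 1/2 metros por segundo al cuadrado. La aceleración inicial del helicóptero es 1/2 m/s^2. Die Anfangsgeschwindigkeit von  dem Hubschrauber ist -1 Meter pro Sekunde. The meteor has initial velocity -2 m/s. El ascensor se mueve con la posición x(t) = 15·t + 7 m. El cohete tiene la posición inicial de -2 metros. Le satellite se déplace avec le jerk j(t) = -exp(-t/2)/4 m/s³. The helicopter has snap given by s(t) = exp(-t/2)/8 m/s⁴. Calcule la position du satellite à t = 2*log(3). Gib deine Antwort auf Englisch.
We must find the integral of our jerk equation j(t) = -exp(-t/2)/4 3 times. Finding the antiderivative of j(t) and using a(0) = 1/2: a(t) = exp(-t/2)/2. The integral of acceleration is velocity. Using v(0) = -1, we get v(t) = -exp(-t/2). The antiderivative of velocity, with x(0) = 2, gives position: x(t) = 2·exp(-t/2). We have position x(t) = 2·exp(-t/2). Substituting t = 2*log(3): x(2*log(3)) = 2/3.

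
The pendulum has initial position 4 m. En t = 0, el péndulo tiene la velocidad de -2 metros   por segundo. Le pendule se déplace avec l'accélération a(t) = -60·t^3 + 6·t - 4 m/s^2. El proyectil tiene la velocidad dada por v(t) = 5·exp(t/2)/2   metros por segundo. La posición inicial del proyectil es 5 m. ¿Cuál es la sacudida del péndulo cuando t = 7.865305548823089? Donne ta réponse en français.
En partant de l'accélération a(t) = -60·t^3 + 6·t - 4, nous prenons 1 dérivée. La dérivée de l'accélération donne le jerk: j(t) = 6 - 180·t^2. De l'équation du jerk j(t) = 6 - 180·t^2, nous substituons t = 7.865305548823089 pour obtenir j = -11129.3456477425.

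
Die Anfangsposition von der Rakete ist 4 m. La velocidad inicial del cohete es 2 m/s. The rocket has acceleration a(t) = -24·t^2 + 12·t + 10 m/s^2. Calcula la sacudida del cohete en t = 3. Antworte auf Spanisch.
Partiendo de la aceleración a(t) = -24·t^2 + 12·t + 10, tomamos 1 derivada. Tomando d/dt de a(t), encontramos j(t) = 12 - 48·t. De la ecuación de la sacudida j(t) = 12 - 48·t, sustituimos t = 3 para obtener j = -132.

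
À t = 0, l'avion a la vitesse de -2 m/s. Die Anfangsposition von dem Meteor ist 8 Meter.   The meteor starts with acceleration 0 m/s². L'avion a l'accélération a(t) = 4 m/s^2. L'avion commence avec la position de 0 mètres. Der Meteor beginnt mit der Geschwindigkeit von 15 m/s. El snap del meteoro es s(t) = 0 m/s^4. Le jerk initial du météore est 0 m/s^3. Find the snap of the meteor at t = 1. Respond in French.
En utilisant s(t) = 0 et en substituant t = 1, nous trouvons s = 0.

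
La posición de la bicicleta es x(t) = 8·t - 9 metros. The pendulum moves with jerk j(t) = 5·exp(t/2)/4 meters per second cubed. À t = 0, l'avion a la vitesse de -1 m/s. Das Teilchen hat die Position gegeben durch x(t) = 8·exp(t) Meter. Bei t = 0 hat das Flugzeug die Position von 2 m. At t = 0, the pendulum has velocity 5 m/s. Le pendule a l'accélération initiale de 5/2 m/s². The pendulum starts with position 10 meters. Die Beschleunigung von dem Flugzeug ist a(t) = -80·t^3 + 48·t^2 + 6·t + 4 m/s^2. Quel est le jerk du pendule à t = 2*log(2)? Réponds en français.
De l'équation du jerk j(t) = 5·exp(t/2)/4, nous substituons t = 2*log(2) pour obtenir j = 5/2.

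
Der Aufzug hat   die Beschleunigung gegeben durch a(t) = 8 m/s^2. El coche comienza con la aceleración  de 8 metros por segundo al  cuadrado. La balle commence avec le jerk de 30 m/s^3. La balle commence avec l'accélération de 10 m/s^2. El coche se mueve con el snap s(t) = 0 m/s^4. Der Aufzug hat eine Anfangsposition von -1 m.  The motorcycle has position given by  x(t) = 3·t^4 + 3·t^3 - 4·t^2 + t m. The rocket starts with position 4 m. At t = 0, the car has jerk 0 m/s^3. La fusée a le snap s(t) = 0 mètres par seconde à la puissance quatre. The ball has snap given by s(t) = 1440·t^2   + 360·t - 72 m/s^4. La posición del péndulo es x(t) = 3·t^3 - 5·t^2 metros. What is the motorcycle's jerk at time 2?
Starting from position x(t) = 3·t^4 + 3·t^3 - 4·t^2 + t, we take 3 derivatives. The derivative of position gives velocity: v(t) = 12·t^3 + 9·t^2 - 8·t + 1. The derivative of velocity gives acceleration: a(t) = 36·t^2 + 18·t - 8. The derivative of acceleration gives jerk: j(t) = 72·t + 18. We have jerk j(t) = 72·t + 18. Substituting t = 2: j(2) = 162.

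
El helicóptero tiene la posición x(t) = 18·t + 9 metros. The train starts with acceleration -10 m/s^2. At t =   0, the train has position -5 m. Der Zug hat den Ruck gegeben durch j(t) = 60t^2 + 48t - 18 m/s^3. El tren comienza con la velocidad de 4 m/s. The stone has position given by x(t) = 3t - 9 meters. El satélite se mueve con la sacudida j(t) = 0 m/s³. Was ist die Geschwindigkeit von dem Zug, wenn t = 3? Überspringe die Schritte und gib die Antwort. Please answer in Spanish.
En t = 3, v = 514.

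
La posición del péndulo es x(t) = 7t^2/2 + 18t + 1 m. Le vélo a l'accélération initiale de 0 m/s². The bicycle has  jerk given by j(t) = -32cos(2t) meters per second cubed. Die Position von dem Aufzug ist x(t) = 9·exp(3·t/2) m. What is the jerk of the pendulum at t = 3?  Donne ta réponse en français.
Pour résoudre ceci, nous devons prendre 3 dérivées de notre équation de la position x(t) = 7·t^2/2 + 18·t + 1. La dérivée de la position donne la vitesse: v(t) = 7·t + 18. En prenant d/dt de v(t), nous trouvons a(t) = 7. En dérivant l'accélération, nous obtenons le jerk: j(t) = 0. En utilisant j(t) = 0 et en substituant t = 3, nous trouvons j = 0.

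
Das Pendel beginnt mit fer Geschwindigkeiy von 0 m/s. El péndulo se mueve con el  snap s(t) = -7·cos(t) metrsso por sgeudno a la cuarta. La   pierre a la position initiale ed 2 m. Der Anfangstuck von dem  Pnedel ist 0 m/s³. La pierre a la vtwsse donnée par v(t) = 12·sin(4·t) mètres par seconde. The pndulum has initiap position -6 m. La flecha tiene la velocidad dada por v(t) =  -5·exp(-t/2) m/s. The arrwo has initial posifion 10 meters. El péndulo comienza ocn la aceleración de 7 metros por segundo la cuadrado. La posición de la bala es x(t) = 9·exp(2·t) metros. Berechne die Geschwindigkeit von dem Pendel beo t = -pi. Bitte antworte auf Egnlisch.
To solve this, we need to take 3 antiderivatives of our snap equation s(t) = -7·cos(t). Taking ∫s(t)dt and applying j(0) = 0, we find j(t) = -7·sin(t). Taking ∫j(t)dt and applying a(0) = 7, we find a(t) = 7·cos(t). Integrating acceleration and using the initial condition v(0) = 0, we get v(t) = 7·sin(t). We have velocity v(t) = 7·sin(t). Substituting t = -pi: v(-pi) = 0.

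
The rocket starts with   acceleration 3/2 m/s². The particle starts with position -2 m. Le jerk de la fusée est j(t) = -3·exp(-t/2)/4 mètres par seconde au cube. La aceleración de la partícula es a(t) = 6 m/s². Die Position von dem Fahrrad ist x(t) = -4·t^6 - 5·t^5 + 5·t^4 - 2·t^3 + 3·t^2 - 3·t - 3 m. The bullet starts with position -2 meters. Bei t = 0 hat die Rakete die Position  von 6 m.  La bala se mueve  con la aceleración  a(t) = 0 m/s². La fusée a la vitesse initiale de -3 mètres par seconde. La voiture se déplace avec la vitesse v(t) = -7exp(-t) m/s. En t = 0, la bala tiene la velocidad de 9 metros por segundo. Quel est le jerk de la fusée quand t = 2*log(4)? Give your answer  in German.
Wir haben den Ruck j(t) = -3·exp(-t/2)/4. Durch Einsetzen von t = 2*log(4): j(2*log(4)) = -3/16.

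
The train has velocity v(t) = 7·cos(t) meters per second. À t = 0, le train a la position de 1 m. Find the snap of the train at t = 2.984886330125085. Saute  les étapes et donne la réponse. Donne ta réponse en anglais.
s(2.984886330125085) = 1.09246018692708.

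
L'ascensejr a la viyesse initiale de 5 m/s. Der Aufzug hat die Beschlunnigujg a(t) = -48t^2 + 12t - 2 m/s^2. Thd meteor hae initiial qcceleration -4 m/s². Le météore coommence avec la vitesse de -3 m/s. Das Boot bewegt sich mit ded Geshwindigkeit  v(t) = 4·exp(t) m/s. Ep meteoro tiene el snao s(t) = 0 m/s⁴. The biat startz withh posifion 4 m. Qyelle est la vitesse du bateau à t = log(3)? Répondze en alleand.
Aus der Gleichung für die Geschwindigkeit v(t) = 4·exp(t), setzen wir t = log(3) ein und erhalten v = 12.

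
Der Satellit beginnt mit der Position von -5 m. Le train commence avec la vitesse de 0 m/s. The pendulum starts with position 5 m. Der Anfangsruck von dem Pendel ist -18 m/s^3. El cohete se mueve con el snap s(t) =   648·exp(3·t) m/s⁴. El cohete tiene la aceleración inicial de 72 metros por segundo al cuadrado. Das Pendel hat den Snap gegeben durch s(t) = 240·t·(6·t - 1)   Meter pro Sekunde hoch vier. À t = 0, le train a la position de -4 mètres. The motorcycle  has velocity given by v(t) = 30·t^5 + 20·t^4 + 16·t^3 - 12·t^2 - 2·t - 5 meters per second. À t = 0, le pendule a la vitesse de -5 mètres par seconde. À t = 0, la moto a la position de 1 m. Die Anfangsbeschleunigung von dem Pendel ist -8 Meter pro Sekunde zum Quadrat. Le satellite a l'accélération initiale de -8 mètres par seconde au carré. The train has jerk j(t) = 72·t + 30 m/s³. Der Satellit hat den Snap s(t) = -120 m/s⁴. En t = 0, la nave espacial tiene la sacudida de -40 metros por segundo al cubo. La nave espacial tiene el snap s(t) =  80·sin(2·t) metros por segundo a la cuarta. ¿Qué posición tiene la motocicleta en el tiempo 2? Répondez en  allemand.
Wir müssen unsere Gleichung für die Geschwindigkeit v(t) = 30·t^5 + 20·t^4 + 16·t^3 - 12·t^2 - 2·t - 5 1-mal integrieren. Die Stammfunktion von der Geschwindigkeit, mit x(0) = 1, ergibt die Position: x(t) = 5·t^6 + 4·t^5 + 4·t^4 - 4·t^3 - t^2 - 5·t + 1. Aus der Gleichung für die Position x(t) = 5·t^6 + 4·t^5 + 4·t^4 - 4·t^3 - t^2 - 5·t + 1, setzen wir t = 2 ein und erhalten x = 467.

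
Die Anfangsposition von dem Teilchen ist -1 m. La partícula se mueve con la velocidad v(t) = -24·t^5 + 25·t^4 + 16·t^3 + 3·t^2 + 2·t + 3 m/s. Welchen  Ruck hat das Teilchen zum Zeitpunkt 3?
Ausgehend von der Geschwindigkeit v(t) = -24·t^5 + 25·t^4 + 16·t^3 + 3·t^2 + 2·t + 3, nehmen wir 2 Ableitungen. Die Ableitung von der Geschwindigkeit ergibt die Beschleunigung: a(t) = -120·t^4 + 100·t^3 + 48·t^2 + 6·t + 2. Die Ableitung von der Beschleunigung ergibt den Ruck: j(t) = -480·t^3 + 300·t^2 + 96·t + 6. Wir haben den Ruck j(t) = -480·t^3 + 300·t^2 + 96·t + 6. Durch Einsetzen von t = 3: j(3) = -9966.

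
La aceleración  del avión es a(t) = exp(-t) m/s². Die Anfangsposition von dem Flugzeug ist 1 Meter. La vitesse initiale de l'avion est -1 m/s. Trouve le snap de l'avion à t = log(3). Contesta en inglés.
To solve this, we need to take 2 derivatives of our acceleration equation a(t) = exp(-t). Differentiating acceleration, we get jerk: j(t) = -exp(-t). Differentiating jerk, we get snap: s(t) = exp(-t). From the given snap equation s(t) = exp(-t), we substitute t = log(3) to get s = 1/3.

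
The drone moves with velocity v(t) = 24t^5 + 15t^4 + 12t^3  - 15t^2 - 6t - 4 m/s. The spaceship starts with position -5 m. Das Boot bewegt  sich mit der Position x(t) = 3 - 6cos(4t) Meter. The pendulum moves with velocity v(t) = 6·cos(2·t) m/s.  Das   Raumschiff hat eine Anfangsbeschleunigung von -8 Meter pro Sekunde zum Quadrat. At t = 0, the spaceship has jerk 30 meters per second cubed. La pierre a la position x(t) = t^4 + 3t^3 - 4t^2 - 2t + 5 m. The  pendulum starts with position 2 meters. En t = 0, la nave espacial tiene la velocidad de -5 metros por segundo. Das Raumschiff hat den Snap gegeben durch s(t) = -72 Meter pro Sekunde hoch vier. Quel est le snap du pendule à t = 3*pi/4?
Pour résoudre ceci, nous devons prendre 3 dérivées de notre équation de la vitesse v(t) = 6·cos(2·t). En prenant d/dt de v(t), nous trouvons a(t) = -12·sin(2·t). La dérivée de l'accélération donne le jerk: j(t) = -24·cos(2·t). La dérivée du jerk donne le snap: s(t) = 48·sin(2·t). De l'équation du snap s(t) = 48·sin(2·t), nous substituons t = 3*pi/4 pour obtenir s = -48.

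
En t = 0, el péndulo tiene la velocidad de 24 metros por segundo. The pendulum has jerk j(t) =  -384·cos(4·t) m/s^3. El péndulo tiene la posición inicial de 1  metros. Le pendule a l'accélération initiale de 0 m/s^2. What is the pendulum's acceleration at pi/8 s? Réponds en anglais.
Starting from jerk j(t) = -384·cos(4·t), we take 1 integral. The antiderivative of jerk, with a(0) = 0, gives acceleration: a(t) = -96·sin(4·t). From the given acceleration equation a(t) = -96·sin(4·t), we substitute t = pi/8 to get a = -96.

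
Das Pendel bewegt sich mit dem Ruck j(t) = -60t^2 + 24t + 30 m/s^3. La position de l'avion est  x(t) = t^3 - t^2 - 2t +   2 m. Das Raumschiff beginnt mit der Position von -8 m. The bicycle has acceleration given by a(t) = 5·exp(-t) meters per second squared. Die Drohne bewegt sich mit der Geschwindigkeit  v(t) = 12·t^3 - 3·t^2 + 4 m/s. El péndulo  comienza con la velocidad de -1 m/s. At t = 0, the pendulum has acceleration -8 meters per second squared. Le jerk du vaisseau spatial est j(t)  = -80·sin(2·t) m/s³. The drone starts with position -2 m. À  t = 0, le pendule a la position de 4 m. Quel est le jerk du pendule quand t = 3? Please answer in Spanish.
De la ecuación de la sacudida j(t) = -60·t^2 + 24·t + 30, sustituimos t = 3 para obtener j = -438.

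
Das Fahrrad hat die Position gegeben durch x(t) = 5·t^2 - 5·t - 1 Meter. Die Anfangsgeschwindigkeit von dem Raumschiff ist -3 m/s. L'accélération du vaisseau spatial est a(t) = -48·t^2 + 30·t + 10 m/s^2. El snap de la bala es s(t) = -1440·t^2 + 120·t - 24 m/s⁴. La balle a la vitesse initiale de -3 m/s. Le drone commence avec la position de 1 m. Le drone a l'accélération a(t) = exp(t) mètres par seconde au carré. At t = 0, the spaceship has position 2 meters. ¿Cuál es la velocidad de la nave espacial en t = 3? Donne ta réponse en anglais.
To solve this, we need to take 1 integral of our acceleration equation a(t) = -48·t^2 + 30·t + 10. Taking ∫a(t)dt and applying v(0) = -3, we find v(t) = -16·t^3 + 15·t^2 + 10·t - 3. We have velocity v(t) = -16·t^3 + 15·t^2 + 10·t - 3. Substituting t = 3: v(3) = -270.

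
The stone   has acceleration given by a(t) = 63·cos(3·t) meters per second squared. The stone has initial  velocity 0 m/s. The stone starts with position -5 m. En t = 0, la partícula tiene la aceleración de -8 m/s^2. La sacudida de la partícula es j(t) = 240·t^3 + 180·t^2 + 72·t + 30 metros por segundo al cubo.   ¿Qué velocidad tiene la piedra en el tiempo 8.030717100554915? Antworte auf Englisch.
We must find the antiderivative of our acceleration equation a(t) = 63·cos(3·t) 1 time. The antiderivative of acceleration is velocity. Using v(0) = 0, we get v(t) = 21·sin(3·t). From the given velocity equation v(t) = 21·sin(3·t), we substitute t = 8.030717100554915 to get v = -18.1167569139166.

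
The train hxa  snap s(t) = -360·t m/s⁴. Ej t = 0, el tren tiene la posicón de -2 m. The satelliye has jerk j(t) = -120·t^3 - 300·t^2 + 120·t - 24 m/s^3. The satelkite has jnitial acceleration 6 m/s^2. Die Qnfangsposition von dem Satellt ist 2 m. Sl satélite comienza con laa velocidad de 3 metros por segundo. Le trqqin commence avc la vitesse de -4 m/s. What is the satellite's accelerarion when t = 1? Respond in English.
To solve this, we need to take 1 integral of our jerk equation j(t) = -120·t^3 - 300·t^2 + 120·t - 24. The integral of jerk is acceleration. Using a(0) = 6, we get a(t) = -30·t^4 - 100·t^3 + 60·t^2 - 24·t + 6. Using a(t) = -30·t^4 - 100·t^3 + 60·t^2 - 24·t + 6 and substituting t = 1, we find a = -88.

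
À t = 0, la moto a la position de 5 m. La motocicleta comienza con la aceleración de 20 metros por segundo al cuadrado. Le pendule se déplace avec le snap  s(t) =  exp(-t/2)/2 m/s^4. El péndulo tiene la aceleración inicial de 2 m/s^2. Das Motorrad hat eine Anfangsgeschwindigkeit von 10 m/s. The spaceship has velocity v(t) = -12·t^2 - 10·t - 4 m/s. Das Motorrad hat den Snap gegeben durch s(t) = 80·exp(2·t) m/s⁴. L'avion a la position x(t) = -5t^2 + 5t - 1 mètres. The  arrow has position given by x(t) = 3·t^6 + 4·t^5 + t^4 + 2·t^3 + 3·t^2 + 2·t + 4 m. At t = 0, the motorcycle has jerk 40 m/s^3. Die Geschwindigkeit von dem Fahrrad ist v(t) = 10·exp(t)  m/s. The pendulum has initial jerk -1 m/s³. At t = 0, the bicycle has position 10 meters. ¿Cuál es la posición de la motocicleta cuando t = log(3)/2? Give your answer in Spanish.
Para resolver esto, necesitamos tomar 4 antiderivadas de nuestra ecuación del snap s(t) = 80·exp(2·t). La integral del snap, con j(0) = 40, da la sacudida: j(t) = 40·exp(2·t). La integral de la sacudida, con a(0) = 20, da la aceleración: a(t) = 20·exp(2·t). La integral de la aceleración es la velocidad. Usando v(0) = 10, obtenemos v(t) = 10·exp(2·t). La integral de la velocidad es la posición. Usando x(0) = 5, obtenemos x(t) = 5·exp(2·t). Tenemos la posición x(t) = 5·exp(2·t). Sustituyendo t = log(3)/2: x(log(3)/2) = 15.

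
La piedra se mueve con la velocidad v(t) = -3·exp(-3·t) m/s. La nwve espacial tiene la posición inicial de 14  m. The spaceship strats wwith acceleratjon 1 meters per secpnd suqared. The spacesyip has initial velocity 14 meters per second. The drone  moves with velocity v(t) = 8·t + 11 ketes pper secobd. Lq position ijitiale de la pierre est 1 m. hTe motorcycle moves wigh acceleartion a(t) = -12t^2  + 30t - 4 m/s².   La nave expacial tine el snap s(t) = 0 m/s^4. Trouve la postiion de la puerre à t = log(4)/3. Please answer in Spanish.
Para resolver esto, necesitamos tomar 1 integral de nuestra ecuación de la velocidad v(t) = -3·exp(-3·t). La antiderivada de la velocidad, con x(0) = 1, da la posición: x(t) = exp(-3·t). Usando x(t) = exp(-3·t) y sustituyendo t = log(4)/3, encontramos x = 1/4.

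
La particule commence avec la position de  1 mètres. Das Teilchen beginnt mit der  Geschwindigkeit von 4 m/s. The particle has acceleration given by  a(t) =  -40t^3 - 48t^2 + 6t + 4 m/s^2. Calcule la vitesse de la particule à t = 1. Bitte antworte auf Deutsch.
Wir müssen die Stammfunktion unserer Gleichung für die Beschleunigung a(t) = -40·t^3 - 48·t^2 + 6·t + 4 1-mal finden. Durch Integration von der Beschleunigung und Verwendung der Anfangsbedingung v(0) = 4, erhalten wir v(t) = -10·t^4 - 16·t^3 + 3·t^2 + 4·t + 4. Mit v(t) = -10·t^4 - 16·t^3 + 3·t^2 + 4·t + 4 und Einsetzen von t = 1, finden wir v = -15.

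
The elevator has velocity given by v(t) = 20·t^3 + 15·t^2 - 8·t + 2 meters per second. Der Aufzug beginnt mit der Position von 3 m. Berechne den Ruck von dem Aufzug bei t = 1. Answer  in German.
Ausgehend von der Geschwindigkeit v(t) = 20·t^3 + 15·t^2 - 8·t + 2, nehmen wir 2 Ableitungen. Mit d/dt von v(t) finden wir a(t) = 60·t^2 + 30·t - 8. Durch Ableiten von der Beschleunigung erhalten wir den Ruck: j(t) = 120·t + 30. Wir haben den Ruck j(t) = 120·t + 30. Durch Einsetzen von t = 1: j(1) = 150.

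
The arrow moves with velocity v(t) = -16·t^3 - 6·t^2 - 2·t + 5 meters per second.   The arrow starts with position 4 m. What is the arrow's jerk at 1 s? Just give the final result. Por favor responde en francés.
À t = 1, j = -108.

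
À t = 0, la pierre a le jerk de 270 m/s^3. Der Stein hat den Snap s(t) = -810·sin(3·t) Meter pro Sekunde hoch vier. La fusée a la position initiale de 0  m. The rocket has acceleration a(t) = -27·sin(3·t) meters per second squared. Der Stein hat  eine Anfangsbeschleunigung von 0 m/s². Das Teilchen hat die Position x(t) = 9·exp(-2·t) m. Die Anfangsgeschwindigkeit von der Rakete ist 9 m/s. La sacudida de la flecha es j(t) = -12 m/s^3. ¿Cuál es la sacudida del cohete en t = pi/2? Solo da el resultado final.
La respuesta es 0.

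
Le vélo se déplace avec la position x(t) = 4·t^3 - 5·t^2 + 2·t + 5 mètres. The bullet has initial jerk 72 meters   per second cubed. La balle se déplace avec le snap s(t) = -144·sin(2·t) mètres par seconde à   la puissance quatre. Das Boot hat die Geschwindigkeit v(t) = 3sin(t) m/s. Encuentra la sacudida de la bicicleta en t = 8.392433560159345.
Para resolver esto, necesitamos tomar 3 derivadas de nuestra ecuación de la posición x(t) = 4·t^3 - 5·t^2 + 2·t + 5. Tomando d/dt de x(t), encontramos v(t) = 12·t^2 - 10·t + 2. La derivada de la velocidad da la aceleración: a(t) = 24·t - 10. Tomando d/dt de a(t), encontramos j(t) = 24. De la ecuación de la sacudida j(t) = 24, sustituimos t = 8.392433560159345 para obtener j = 24.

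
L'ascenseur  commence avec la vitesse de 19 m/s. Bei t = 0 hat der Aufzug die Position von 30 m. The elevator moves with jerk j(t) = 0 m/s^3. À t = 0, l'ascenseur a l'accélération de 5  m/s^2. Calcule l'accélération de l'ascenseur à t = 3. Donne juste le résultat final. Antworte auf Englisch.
The answer is 5.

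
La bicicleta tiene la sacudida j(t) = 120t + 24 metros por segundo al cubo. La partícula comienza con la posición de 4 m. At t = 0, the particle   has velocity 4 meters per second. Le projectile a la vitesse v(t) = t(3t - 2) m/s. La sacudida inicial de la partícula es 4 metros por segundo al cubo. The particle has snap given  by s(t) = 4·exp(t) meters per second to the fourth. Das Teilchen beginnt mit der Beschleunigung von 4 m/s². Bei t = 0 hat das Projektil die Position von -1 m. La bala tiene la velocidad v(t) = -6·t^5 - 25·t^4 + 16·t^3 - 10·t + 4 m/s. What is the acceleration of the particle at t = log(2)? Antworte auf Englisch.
To find the answer, we compute 2 antiderivatives of s(t) = 4·exp(t). The integral of snap, with j(0) = 4, gives jerk: j(t) = 4·exp(t). Taking ∫j(t)dt and applying a(0) = 4, we find a(t) = 4·exp(t). From the given acceleration equation a(t) = 4·exp(t), we substitute t = log(2) to get a = 8.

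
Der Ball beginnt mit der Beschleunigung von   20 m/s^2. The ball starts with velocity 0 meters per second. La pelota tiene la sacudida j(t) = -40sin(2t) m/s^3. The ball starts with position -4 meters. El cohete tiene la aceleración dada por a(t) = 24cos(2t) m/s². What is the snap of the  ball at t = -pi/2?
Starting from jerk j(t) = -40·sin(2·t), we take 1 derivative. Differentiating jerk, we get snap: s(t) = -80·cos(2·t). We have snap s(t) = -80·cos(2·t). Substituting t = -pi/2: s(-pi/2) = 80.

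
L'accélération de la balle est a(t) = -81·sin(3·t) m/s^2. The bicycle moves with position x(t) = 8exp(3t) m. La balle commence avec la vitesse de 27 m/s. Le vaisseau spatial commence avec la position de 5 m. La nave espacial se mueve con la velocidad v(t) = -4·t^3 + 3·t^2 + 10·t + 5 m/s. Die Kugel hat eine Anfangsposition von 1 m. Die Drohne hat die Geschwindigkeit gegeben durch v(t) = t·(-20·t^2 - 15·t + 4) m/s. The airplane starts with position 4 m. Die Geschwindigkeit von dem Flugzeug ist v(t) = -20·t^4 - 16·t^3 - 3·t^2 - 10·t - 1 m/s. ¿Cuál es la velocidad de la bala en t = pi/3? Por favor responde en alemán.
Wir müssen unsere Gleichung für die Beschleunigung a(t) = -81·sin(3·t) 1-mal integrieren. Durch Integration von der Beschleunigung und Verwendung der Anfangsbedingung v(0) = 27, erhalten wir v(t) = 27·cos(3·t). Aus der Gleichung für die Geschwindigkeit v(t) = 27·cos(3·t), setzen wir t = pi/3 ein und erhalten v = -27.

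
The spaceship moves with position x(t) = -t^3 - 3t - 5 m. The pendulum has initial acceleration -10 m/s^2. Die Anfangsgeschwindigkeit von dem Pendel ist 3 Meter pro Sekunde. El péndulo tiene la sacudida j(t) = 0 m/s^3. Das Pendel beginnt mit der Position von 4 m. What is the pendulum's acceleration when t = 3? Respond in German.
Ausgehend von dem Ruck j(t) = 0, nehmen wir 1 Stammfunktion. Durch Integration von dem Ruck und Verwendung der Anfangsbedingung a(0) = -10, erhalten wir a(t) = -10. Wir haben die Beschleunigung a(t) = -10. Durch Einsetzen von t = 3: a(3) = -10.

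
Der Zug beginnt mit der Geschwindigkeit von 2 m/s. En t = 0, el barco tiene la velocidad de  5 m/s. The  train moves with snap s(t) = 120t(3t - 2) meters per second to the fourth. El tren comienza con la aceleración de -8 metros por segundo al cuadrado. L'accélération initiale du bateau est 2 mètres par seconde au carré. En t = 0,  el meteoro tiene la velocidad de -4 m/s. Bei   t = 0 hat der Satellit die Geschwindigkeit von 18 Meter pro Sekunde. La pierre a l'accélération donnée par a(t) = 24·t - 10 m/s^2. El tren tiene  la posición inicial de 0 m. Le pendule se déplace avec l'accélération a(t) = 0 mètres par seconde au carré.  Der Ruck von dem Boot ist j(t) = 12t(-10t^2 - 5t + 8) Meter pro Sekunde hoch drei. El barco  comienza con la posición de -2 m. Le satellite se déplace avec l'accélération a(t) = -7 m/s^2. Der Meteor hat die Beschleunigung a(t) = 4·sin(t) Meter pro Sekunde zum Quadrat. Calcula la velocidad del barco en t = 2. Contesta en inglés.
To solve this, we need to take 2 antiderivatives of our jerk equation j(t) = 12·t·(-10·t^2 - 5·t + 8). The integral of jerk, with a(0) = 2, gives acceleration: a(t) = -30·t^4 - 20·t^3 + 48·t^2 + 2. The integral of acceleration, with v(0) = 5, gives velocity: v(t) = -6·t^5 - 5·t^4 + 16·t^3 + 2·t + 5. From the given velocity equation v(t) = -6·t^5 - 5·t^4 + 16·t^3 + 2·t + 5, we substitute t = 2 to get v = -135.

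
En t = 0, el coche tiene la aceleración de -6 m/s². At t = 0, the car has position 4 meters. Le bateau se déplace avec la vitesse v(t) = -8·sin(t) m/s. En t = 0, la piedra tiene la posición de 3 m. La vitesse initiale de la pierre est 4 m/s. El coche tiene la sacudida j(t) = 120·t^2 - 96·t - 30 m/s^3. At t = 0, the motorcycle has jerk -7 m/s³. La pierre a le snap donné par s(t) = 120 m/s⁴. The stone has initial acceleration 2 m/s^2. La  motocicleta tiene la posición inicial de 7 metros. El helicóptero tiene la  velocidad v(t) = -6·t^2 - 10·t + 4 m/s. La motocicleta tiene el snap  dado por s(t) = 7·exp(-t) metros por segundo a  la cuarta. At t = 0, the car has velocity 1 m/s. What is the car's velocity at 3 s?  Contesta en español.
Para resolver esto, necesitamos tomar 2 antiderivadas de nuestra ecuación de la sacudida j(t) = 120·t^2 - 96·t - 30. Integrando la sacudida y usando la condición inicial a(0) = -6, obtenemos a(t) = 40·t^3 - 48·t^2 - 30·t - 6. La antiderivada de la aceleración, con v(0) = 1, da la velocidad: v(t) = 10·t^4 - 16·t^3 - 15·t^2 - 6·t + 1. Usando v(t) = 10·t^4 - 16·t^3 - 15·t^2 - 6·t + 1 y sustituyendo t = 3, encontramos v = 226.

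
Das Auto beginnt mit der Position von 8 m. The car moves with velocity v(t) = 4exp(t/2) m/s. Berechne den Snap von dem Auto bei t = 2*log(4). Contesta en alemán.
Um dies zu lösen, müssen wir 3 Ableitungen unserer Gleichung für die Geschwindigkeit v(t) = 4·exp(t/2) nehmen. Durch Ableiten von der Geschwindigkeit erhalten wir die Beschleunigung: a(t) = 2·exp(t/2). Mit d/dt von a(t) finden wir j(t) = exp(t/2). Durch Ableiten von dem Ruck erhalten wir den Snap: s(t) = exp(t/2)/2. Aus der Gleichung für den Snap s(t) = exp(t/2)/2, setzen wir t = 2*log(4) ein und erhalten s = 2.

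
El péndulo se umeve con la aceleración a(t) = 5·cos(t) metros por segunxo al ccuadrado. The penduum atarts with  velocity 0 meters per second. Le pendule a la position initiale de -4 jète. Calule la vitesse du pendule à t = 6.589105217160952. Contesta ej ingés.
To find the answer, we compute 1 integral of a(t) = 5·cos(t). Taking ∫a(t)dt and applying v(0) = 0, we find v(t) = 5·sin(t). From the given velocity equation v(t) = 5·sin(t), we substitute t = 6.589105217160952 to get v = 1.50585250679337.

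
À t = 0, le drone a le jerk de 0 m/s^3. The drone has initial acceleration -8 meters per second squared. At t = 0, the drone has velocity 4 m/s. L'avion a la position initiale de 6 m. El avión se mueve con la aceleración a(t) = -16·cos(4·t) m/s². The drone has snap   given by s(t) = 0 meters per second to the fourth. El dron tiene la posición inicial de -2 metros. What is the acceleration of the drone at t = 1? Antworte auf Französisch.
En partant du snap s(t) = 0, nous prenons 2 intégrales. En prenant ∫s(t)dt et en appliquant j(0) = 0, nous trouvons j(t) = 0. En intégrant le jerk et en utilisant la condition initiale a(0) = -8, nous obtenons a(t) = -8. Nous avons l'accélération a(t) = -8. En substituant t = 1: a(1) = -8.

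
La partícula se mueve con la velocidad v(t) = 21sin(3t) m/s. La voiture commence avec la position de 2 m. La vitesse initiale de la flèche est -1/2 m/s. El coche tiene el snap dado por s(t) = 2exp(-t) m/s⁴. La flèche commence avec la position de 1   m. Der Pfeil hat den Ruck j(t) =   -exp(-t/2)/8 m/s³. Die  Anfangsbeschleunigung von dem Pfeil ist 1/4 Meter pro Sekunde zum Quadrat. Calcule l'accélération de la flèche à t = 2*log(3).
Pour résoudre ceci, nous devons prendre 1 primitive de notre équation du jerk j(t) = -exp(-t/2)/8. L'intégrale du jerk est l'accélération. En utilisant a(0) = 1/4, nous obtenons a(t) = exp(-t/2)/4. En utilisant a(t) = exp(-t/2)/4 et en substituant t = 2*log(3), nous trouvons a = 1/12.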